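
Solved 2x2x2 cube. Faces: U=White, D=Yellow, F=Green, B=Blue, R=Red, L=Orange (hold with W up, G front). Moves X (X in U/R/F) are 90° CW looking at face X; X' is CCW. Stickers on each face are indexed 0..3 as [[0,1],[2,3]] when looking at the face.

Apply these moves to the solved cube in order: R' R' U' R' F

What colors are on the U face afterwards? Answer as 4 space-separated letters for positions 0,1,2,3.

After move 1 (R'): R=RRRR U=WBWB F=GWGW D=YGYG B=YBYB
After move 2 (R'): R=RRRR U=WYWY F=GBGB D=YWYW B=GBGB
After move 3 (U'): U=YYWW F=OOGB R=GBRR B=RRGB L=GBOO
After move 4 (R'): R=BRGR U=YGWR F=OYGW D=YOYB B=WRWB
After move 5 (F): F=GOWY U=YGOB R=WRRR D=GBYB L=GYOO
Query: U face = YGOB

Answer: Y G O B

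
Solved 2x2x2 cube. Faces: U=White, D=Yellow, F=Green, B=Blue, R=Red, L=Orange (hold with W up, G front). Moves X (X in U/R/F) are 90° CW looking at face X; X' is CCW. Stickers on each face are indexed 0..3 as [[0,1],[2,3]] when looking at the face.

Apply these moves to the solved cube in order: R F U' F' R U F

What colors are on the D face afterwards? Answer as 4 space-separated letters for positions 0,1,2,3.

Answer: R G Y W

Derivation:
After move 1 (R): R=RRRR U=WGWG F=GYGY D=YBYB B=WBWB
After move 2 (F): F=GGYY U=WGOO R=WRGR D=RRYB L=OYOB
After move 3 (U'): U=GOWO F=OYYY R=GGGR B=WRWB L=WBOB
After move 4 (F'): F=YYOY U=GOGG R=RGRR D=BBYB L=WOOW
After move 5 (R): R=RRRG U=GYGY F=YBOB D=BWYW B=GROB
After move 6 (U): U=GGYY F=RROB R=GRRG B=WOOB L=YBOW
After move 7 (F): F=ORBR U=GGWB R=YRYG D=RGYW L=YBOW
Query: D face = RGYW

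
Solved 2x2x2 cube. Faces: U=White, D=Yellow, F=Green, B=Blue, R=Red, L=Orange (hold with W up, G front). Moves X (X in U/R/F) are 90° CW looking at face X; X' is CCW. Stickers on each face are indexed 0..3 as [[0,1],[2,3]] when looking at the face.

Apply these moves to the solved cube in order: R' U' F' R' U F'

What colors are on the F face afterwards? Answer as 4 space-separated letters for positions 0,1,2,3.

Answer: R R W O

Derivation:
After move 1 (R'): R=RRRR U=WBWB F=GWGW D=YGYG B=YBYB
After move 2 (U'): U=BBWW F=OOGW R=GWRR B=RRYB L=YBOO
After move 3 (F'): F=OWOG U=BBGR R=GWYR D=BOYG L=YWOW
After move 4 (R'): R=WRGY U=BYGR F=OBOR D=BWYG B=GROB
After move 5 (U): U=GBRY F=WROR R=GRGY B=YWOB L=OBOW
After move 6 (F'): F=RRWO U=GBGG R=WRBY D=BWYG L=OYOR
Query: F face = RRWO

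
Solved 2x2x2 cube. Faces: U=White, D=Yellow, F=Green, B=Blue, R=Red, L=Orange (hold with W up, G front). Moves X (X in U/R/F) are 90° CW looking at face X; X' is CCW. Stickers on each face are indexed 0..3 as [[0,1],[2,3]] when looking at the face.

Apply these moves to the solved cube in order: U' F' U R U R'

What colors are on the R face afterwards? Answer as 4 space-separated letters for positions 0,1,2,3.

Answer: W R W R

Derivation:
After move 1 (U'): U=WWWW F=OOGG R=GGRR B=RRBB L=BBOO
After move 2 (F'): F=OGOG U=WWGR R=YGYR D=BOYY L=BWOW
After move 3 (U): U=GWRW F=YGOG R=RRYR B=BWBB L=OGOW
After move 4 (R): R=YRRR U=GGRG F=YOOY D=BBYB B=WWWB
After move 5 (U): U=RGGG F=YROY R=WWRR B=OGWB L=YOOW
After move 6 (R'): R=WRWR U=RWGO F=YGOG D=BRYY B=BGBB
Query: R face = WRWR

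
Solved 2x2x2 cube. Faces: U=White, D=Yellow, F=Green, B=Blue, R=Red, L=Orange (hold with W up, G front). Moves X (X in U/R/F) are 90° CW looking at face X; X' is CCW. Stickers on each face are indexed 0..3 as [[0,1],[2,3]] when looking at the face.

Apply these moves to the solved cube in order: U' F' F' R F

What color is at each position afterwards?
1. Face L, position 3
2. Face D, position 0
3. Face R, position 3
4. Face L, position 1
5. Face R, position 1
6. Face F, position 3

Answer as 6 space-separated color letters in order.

After move 1 (U'): U=WWWW F=OOGG R=GGRR B=RRBB L=BBOO
After move 2 (F'): F=OGOG U=WWGR R=YGYR D=BOYY L=BWOW
After move 3 (F'): F=GGOO U=WWYY R=OGBR D=WWYY L=BROG
After move 4 (R): R=BORG U=WGYO F=GWOY D=WBYR B=YRWB
After move 5 (F): F=OGYW U=WGGR R=YOOG D=RBYR L=BWOB
Query 1: L[3] = B
Query 2: D[0] = R
Query 3: R[3] = G
Query 4: L[1] = W
Query 5: R[1] = O
Query 6: F[3] = W

Answer: B R G W O W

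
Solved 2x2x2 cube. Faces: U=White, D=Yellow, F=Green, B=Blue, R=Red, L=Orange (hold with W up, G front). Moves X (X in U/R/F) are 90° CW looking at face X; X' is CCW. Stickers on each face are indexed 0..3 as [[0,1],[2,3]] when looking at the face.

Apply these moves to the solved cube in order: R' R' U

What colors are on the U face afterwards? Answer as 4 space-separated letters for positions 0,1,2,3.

After move 1 (R'): R=RRRR U=WBWB F=GWGW D=YGYG B=YBYB
After move 2 (R'): R=RRRR U=WYWY F=GBGB D=YWYW B=GBGB
After move 3 (U): U=WWYY F=RRGB R=GBRR B=OOGB L=GBOO
Query: U face = WWYY

Answer: W W Y Y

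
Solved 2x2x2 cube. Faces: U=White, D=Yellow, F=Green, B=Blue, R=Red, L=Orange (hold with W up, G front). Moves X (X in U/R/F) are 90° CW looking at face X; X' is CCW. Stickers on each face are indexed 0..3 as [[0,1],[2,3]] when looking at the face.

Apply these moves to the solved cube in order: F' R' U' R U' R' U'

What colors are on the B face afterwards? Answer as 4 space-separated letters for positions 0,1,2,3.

Answer: G W O B

Derivation:
After move 1 (F'): F=GGGG U=WWRR R=YRYR D=OOYY L=OWOW
After move 2 (R'): R=RRYY U=WBRB F=GWGR D=OGYG B=YBOB
After move 3 (U'): U=BBWR F=OWGR R=GWYY B=RROB L=YBOW
After move 4 (R): R=YGYW U=BWWR F=OGGG D=OOYR B=RRBB
After move 5 (U'): U=WRBW F=YBGG R=OGYW B=YGBB L=RROW
After move 6 (R'): R=GWOY U=WBBY F=YRGW D=OBYG B=RGOB
After move 7 (U'): U=BYWB F=RRGW R=YROY B=GWOB L=RGOW
Query: B face = GWOB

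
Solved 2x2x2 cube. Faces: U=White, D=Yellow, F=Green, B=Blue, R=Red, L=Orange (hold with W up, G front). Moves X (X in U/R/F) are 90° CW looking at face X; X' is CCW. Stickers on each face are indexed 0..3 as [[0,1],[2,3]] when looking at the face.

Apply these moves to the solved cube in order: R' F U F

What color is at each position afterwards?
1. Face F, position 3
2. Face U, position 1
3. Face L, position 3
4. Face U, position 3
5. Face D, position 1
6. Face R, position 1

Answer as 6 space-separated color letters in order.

Answer: R W R G Y B

Derivation:
After move 1 (R'): R=RRRR U=WBWB F=GWGW D=YGYG B=YBYB
After move 2 (F): F=GGWW U=WBOO R=WRBR D=RRYG L=OYOG
After move 3 (U): U=OWOB F=WRWW R=YBBR B=OYYB L=GGOG
After move 4 (F): F=WWWR U=OWGG R=OBBR D=BYYG L=GROR
Query 1: F[3] = R
Query 2: U[1] = W
Query 3: L[3] = R
Query 4: U[3] = G
Query 5: D[1] = Y
Query 6: R[1] = B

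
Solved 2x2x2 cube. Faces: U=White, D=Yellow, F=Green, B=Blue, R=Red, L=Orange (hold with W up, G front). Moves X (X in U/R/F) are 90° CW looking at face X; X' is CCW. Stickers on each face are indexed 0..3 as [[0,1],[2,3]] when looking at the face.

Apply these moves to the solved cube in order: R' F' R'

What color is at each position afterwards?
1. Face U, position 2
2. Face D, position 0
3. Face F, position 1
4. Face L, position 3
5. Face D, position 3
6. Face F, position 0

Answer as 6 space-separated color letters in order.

Answer: R O B W G W

Derivation:
After move 1 (R'): R=RRRR U=WBWB F=GWGW D=YGYG B=YBYB
After move 2 (F'): F=WWGG U=WBRR R=GRYR D=OOYG L=OBOW
After move 3 (R'): R=RRGY U=WYRY F=WBGR D=OWYG B=GBOB
Query 1: U[2] = R
Query 2: D[0] = O
Query 3: F[1] = B
Query 4: L[3] = W
Query 5: D[3] = G
Query 6: F[0] = W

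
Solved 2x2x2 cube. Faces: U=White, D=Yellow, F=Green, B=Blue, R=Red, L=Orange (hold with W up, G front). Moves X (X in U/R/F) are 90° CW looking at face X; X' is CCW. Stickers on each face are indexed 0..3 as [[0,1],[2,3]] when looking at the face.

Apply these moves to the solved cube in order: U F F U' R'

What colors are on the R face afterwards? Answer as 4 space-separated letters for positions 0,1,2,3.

Answer: G R G G

Derivation:
After move 1 (U): U=WWWW F=RRGG R=BBRR B=OOBB L=GGOO
After move 2 (F): F=GRGR U=WWOG R=WBWR D=RBYY L=GYOY
After move 3 (F): F=GGRR U=WWYY R=OBGR D=WWYY L=GROB
After move 4 (U'): U=WYWY F=GRRR R=GGGR B=OBBB L=OOOB
After move 5 (R'): R=GRGG U=WBWO F=GYRY D=WRYR B=YBWB
Query: R face = GRGG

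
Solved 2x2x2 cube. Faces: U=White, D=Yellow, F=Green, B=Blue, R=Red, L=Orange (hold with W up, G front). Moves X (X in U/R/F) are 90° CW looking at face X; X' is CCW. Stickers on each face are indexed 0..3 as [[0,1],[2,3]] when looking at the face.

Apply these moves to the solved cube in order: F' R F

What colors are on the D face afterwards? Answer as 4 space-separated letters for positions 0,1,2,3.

Answer: R Y Y B

Derivation:
After move 1 (F'): F=GGGG U=WWRR R=YRYR D=OOYY L=OWOW
After move 2 (R): R=YYRR U=WGRG F=GOGY D=OBYB B=RBWB
After move 3 (F): F=GGYO U=WGWW R=RYGR D=RYYB L=OOOB
Query: D face = RYYB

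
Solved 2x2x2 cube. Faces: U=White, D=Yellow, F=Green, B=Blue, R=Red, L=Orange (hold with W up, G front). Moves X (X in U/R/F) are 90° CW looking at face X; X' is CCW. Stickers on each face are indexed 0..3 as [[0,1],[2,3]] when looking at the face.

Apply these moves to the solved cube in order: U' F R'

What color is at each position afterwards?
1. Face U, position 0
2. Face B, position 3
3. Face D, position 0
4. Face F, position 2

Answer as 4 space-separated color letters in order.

Answer: W B R G

Derivation:
After move 1 (U'): U=WWWW F=OOGG R=GGRR B=RRBB L=BBOO
After move 2 (F): F=GOGO U=WWOB R=WGWR D=RGYY L=BYOY
After move 3 (R'): R=GRWW U=WBOR F=GWGB D=ROYO B=YRGB
Query 1: U[0] = W
Query 2: B[3] = B
Query 3: D[0] = R
Query 4: F[2] = G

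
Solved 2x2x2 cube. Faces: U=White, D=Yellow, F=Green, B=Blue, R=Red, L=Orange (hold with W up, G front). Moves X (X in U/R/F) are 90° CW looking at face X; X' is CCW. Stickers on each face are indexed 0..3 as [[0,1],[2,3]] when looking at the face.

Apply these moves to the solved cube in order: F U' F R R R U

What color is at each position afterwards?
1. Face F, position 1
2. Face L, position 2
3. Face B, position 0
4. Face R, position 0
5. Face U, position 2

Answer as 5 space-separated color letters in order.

Answer: R O B Y W

Derivation:
After move 1 (F): F=GGGG U=WWOO R=WRWR D=RRYY L=OYOY
After move 2 (U'): U=WOWO F=OYGG R=GGWR B=WRBB L=BBOY
After move 3 (F): F=GOGY U=WOYB R=WGOR D=WGYY L=BROR
After move 4 (R): R=OWRG U=WOYY F=GGGY D=WBYW B=BROB
After move 5 (R): R=ROGW U=WGYY F=GBGW D=WOYB B=YROB
After move 6 (R): R=GRWO U=WBYW F=GOGB D=WOYY B=YRGB
After move 7 (U): U=YWWB F=GRGB R=YRWO B=BRGB L=GOOR
Query 1: F[1] = R
Query 2: L[2] = O
Query 3: B[0] = B
Query 4: R[0] = Y
Query 5: U[2] = W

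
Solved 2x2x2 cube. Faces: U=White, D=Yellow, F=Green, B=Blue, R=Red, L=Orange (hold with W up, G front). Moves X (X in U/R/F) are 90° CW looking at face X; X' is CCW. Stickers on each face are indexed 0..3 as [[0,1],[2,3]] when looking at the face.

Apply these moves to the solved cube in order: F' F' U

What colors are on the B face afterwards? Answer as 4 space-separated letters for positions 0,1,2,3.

Answer: O R B B

Derivation:
After move 1 (F'): F=GGGG U=WWRR R=YRYR D=OOYY L=OWOW
After move 2 (F'): F=GGGG U=WWYY R=OROR D=WWYY L=OROR
After move 3 (U): U=YWYW F=ORGG R=BBOR B=ORBB L=GGOR
Query: B face = ORBB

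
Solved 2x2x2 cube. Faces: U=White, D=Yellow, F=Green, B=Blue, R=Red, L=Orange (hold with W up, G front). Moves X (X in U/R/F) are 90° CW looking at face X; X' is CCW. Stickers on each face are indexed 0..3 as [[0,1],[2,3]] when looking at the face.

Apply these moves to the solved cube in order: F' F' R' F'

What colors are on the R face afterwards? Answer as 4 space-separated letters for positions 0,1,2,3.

Answer: G R W O

Derivation:
After move 1 (F'): F=GGGG U=WWRR R=YRYR D=OOYY L=OWOW
After move 2 (F'): F=GGGG U=WWYY R=OROR D=WWYY L=OROR
After move 3 (R'): R=RROO U=WBYB F=GWGY D=WGYG B=YBWB
After move 4 (F'): F=WYGG U=WBRO R=GRWO D=RRYG L=OBOY
Query: R face = GRWO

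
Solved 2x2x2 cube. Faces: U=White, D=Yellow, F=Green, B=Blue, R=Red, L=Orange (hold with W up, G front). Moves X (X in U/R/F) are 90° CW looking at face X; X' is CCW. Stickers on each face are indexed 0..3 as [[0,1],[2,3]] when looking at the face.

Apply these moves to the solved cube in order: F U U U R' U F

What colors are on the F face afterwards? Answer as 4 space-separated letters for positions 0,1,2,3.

After move 1 (F): F=GGGG U=WWOO R=WRWR D=RRYY L=OYOY
After move 2 (U): U=OWOW F=WRGG R=BBWR B=OYBB L=GGOY
After move 3 (U): U=OOWW F=BBGG R=OYWR B=GGBB L=WROY
After move 4 (U): U=WOWO F=OYGG R=GGWR B=WRBB L=BBOY
After move 5 (R'): R=GRGW U=WBWW F=OOGO D=RYYG B=YRRB
After move 6 (U): U=WWWB F=GRGO R=YRGW B=BBRB L=OOOY
After move 7 (F): F=GGOR U=WWYO R=WRBW D=GYYG L=OROY
Query: F face = GGOR

Answer: G G O R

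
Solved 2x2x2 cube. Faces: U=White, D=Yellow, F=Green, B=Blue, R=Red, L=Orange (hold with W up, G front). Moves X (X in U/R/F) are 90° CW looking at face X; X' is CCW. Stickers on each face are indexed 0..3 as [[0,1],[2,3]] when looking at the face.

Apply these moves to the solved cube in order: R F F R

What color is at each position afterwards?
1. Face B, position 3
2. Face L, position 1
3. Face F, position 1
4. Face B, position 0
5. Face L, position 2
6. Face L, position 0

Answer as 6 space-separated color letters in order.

After move 1 (R): R=RRRR U=WGWG F=GYGY D=YBYB B=WBWB
After move 2 (F): F=GGYY U=WGOO R=WRGR D=RRYB L=OYOB
After move 3 (F): F=YGYG U=WGBY R=OROR D=GWYB L=OROR
After move 4 (R): R=OORR U=WGBG F=YWYB D=GWYW B=YBGB
Query 1: B[3] = B
Query 2: L[1] = R
Query 3: F[1] = W
Query 4: B[0] = Y
Query 5: L[2] = O
Query 6: L[0] = O

Answer: B R W Y O O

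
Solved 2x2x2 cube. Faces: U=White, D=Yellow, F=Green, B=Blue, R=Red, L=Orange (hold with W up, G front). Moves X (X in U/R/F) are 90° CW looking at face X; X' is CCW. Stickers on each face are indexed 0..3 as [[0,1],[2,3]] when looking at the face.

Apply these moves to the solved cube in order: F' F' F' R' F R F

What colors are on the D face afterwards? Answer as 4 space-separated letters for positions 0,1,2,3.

Answer: W B Y Y

Derivation:
After move 1 (F'): F=GGGG U=WWRR R=YRYR D=OOYY L=OWOW
After move 2 (F'): F=GGGG U=WWYY R=OROR D=WWYY L=OROR
After move 3 (F'): F=GGGG U=WWOO R=WRWR D=RRYY L=OYOY
After move 4 (R'): R=RRWW U=WBOB F=GWGO D=RGYG B=YBRB
After move 5 (F): F=GGOW U=WBYY R=ORBW D=WRYG L=OROG
After move 6 (R): R=BOWR U=WGYW F=GROG D=WRYY B=YBBB
After move 7 (F): F=OGGR U=WGGR R=YOWR D=WBYY L=OWOR
Query: D face = WBYY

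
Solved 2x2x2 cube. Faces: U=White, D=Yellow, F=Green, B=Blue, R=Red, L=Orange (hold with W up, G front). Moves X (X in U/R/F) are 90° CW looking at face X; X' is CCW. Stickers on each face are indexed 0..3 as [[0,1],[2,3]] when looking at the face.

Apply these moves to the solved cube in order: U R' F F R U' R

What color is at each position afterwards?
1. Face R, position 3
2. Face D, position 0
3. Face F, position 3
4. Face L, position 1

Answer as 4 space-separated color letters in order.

Answer: W O Y O

Derivation:
After move 1 (U): U=WWWW F=RRGG R=BBRR B=OOBB L=GGOO
After move 2 (R'): R=BRBR U=WBWO F=RWGW D=YRYG B=YOYB
After move 3 (F): F=GRWW U=WBOG R=WROR D=BBYG L=GYOR
After move 4 (F): F=WGWR U=WBRY R=ORGR D=OWYG L=GBOB
After move 5 (R): R=GORR U=WGRR F=WWWG D=OYYY B=YOBB
After move 6 (U'): U=GRWR F=GBWG R=WWRR B=GOBB L=YOOB
After move 7 (R): R=RWRW U=GBWG F=GYWY D=OBYG B=RORB
Query 1: R[3] = W
Query 2: D[0] = O
Query 3: F[3] = Y
Query 4: L[1] = O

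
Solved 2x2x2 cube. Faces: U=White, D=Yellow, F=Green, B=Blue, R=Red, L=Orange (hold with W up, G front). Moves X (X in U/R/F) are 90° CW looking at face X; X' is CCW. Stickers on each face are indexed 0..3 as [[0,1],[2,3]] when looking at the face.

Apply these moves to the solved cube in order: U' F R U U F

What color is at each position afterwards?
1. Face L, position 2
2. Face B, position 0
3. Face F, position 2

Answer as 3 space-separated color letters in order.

Answer: O G Y

Derivation:
After move 1 (U'): U=WWWW F=OOGG R=GGRR B=RRBB L=BBOO
After move 2 (F): F=GOGO U=WWOB R=WGWR D=RGYY L=BYOY
After move 3 (R): R=WWRG U=WOOO F=GGGY D=RBYR B=BRWB
After move 4 (U): U=OWOO F=WWGY R=BRRG B=BYWB L=GGOY
After move 5 (U): U=OOOW F=BRGY R=BYRG B=GGWB L=WWOY
After move 6 (F): F=GBYR U=OOYW R=OYWG D=RBYR L=WROB
Query 1: L[2] = O
Query 2: B[0] = G
Query 3: F[2] = Y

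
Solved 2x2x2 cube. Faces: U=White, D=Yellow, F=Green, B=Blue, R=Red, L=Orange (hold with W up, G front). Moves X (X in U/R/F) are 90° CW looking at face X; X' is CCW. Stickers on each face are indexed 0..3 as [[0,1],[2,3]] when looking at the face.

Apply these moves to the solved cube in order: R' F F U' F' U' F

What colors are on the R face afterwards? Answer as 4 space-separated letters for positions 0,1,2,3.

Answer: B G W R

Derivation:
After move 1 (R'): R=RRRR U=WBWB F=GWGW D=YGYG B=YBYB
After move 2 (F): F=GGWW U=WBOO R=WRBR D=RRYG L=OYOG
After move 3 (F): F=WGWG U=WBGY R=OROR D=BWYG L=OROR
After move 4 (U'): U=BYWG F=ORWG R=WGOR B=ORYB L=YBOR
After move 5 (F'): F=RGOW U=BYWO R=WGBR D=BRYG L=YGOW
After move 6 (U'): U=YOBW F=YGOW R=RGBR B=WGYB L=OROW
After move 7 (F): F=OYWG U=YOWR R=BGWR D=BRYG L=OBOR
Query: R face = BGWR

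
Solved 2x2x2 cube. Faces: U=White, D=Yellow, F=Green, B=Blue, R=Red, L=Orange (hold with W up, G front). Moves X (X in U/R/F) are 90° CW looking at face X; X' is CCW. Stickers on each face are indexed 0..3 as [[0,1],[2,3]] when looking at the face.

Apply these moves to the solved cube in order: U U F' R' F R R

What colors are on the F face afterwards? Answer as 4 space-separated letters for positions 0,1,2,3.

After move 1 (U): U=WWWW F=RRGG R=BBRR B=OOBB L=GGOO
After move 2 (U): U=WWWW F=BBGG R=OORR B=GGBB L=RROO
After move 3 (F'): F=BGBG U=WWOR R=YOYR D=ROYY L=RWOW
After move 4 (R'): R=ORYY U=WBOG F=BWBR D=RGYG B=YGOB
After move 5 (F): F=BBRW U=WBWW R=ORGY D=YOYG L=RROG
After move 6 (R): R=GOYR U=WBWW F=BORG D=YOYY B=WGBB
After move 7 (R): R=YGRO U=WOWG F=BORY D=YBYW B=WGBB
Query: F face = BORY

Answer: B O R Y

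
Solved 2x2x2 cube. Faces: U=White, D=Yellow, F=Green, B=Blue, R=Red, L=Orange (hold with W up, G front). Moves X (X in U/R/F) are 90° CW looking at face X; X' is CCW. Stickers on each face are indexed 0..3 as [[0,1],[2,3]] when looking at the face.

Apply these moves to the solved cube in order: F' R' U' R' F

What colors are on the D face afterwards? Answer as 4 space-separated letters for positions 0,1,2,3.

Answer: G W Y R

Derivation:
After move 1 (F'): F=GGGG U=WWRR R=YRYR D=OOYY L=OWOW
After move 2 (R'): R=RRYY U=WBRB F=GWGR D=OGYG B=YBOB
After move 3 (U'): U=BBWR F=OWGR R=GWYY B=RROB L=YBOW
After move 4 (R'): R=WYGY U=BOWR F=OBGR D=OWYR B=GRGB
After move 5 (F): F=GORB U=BOWB R=WYRY D=GWYR L=YOOW
Query: D face = GWYR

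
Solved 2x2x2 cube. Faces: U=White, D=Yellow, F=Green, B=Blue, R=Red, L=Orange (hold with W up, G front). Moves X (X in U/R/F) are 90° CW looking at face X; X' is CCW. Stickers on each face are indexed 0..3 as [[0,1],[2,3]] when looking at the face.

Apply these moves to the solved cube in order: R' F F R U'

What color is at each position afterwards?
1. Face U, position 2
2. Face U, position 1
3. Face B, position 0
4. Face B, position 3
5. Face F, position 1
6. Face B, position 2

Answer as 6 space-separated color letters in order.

Answer: W G O B R B

Derivation:
After move 1 (R'): R=RRRR U=WBWB F=GWGW D=YGYG B=YBYB
After move 2 (F): F=GGWW U=WBOO R=WRBR D=RRYG L=OYOG
After move 3 (F): F=WGWG U=WBGY R=OROR D=BWYG L=OROR
After move 4 (R): R=OORR U=WGGG F=WWWG D=BYYY B=YBBB
After move 5 (U'): U=GGWG F=ORWG R=WWRR B=OOBB L=YBOR
Query 1: U[2] = W
Query 2: U[1] = G
Query 3: B[0] = O
Query 4: B[3] = B
Query 5: F[1] = R
Query 6: B[2] = B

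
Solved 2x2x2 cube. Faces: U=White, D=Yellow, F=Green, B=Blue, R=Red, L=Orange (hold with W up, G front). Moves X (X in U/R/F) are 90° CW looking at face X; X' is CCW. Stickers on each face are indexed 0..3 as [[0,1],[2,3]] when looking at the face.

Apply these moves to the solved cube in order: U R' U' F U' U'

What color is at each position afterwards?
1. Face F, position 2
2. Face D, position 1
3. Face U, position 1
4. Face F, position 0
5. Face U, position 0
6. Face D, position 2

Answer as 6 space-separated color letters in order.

Answer: W R O B O Y

Derivation:
After move 1 (U): U=WWWW F=RRGG R=BBRR B=OOBB L=GGOO
After move 2 (R'): R=BRBR U=WBWO F=RWGW D=YRYG B=YOYB
After move 3 (U'): U=BOWW F=GGGW R=RWBR B=BRYB L=YOOO
After move 4 (F): F=GGWG U=BOOO R=WWWR D=BRYG L=YYOR
After move 5 (U'): U=OOBO F=YYWG R=GGWR B=WWYB L=BROR
After move 6 (U'): U=OOOB F=BRWG R=YYWR B=GGYB L=WWOR
Query 1: F[2] = W
Query 2: D[1] = R
Query 3: U[1] = O
Query 4: F[0] = B
Query 5: U[0] = O
Query 6: D[2] = Y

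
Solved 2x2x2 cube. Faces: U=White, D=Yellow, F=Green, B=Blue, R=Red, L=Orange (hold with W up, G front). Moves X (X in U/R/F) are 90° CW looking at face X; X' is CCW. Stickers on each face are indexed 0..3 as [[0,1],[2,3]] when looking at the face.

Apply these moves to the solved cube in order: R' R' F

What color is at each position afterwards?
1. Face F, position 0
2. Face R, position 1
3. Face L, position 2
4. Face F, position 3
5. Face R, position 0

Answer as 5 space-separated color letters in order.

After move 1 (R'): R=RRRR U=WBWB F=GWGW D=YGYG B=YBYB
After move 2 (R'): R=RRRR U=WYWY F=GBGB D=YWYW B=GBGB
After move 3 (F): F=GGBB U=WYOO R=WRYR D=RRYW L=OYOW
Query 1: F[0] = G
Query 2: R[1] = R
Query 3: L[2] = O
Query 4: F[3] = B
Query 5: R[0] = W

Answer: G R O B W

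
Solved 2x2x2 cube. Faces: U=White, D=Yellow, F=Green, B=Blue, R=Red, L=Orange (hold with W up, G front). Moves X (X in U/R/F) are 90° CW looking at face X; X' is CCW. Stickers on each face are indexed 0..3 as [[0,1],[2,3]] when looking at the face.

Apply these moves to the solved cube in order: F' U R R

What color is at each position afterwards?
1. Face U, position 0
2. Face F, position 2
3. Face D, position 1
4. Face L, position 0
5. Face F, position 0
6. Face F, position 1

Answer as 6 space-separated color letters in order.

After move 1 (F'): F=GGGG U=WWRR R=YRYR D=OOYY L=OWOW
After move 2 (U): U=RWRW F=YRGG R=BBYR B=OWBB L=GGOW
After move 3 (R): R=YBRB U=RRRG F=YOGY D=OBYO B=WWWB
After move 4 (R): R=RYBB U=RORY F=YBGO D=OWYW B=GWRB
Query 1: U[0] = R
Query 2: F[2] = G
Query 3: D[1] = W
Query 4: L[0] = G
Query 5: F[0] = Y
Query 6: F[1] = B

Answer: R G W G Y B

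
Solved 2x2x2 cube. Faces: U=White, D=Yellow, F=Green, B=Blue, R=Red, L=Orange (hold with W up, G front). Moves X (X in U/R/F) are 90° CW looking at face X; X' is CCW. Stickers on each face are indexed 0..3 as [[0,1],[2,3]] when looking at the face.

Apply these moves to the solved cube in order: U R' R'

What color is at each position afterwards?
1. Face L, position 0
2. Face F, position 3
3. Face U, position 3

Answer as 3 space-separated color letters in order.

Answer: G O Y

Derivation:
After move 1 (U): U=WWWW F=RRGG R=BBRR B=OOBB L=GGOO
After move 2 (R'): R=BRBR U=WBWO F=RWGW D=YRYG B=YOYB
After move 3 (R'): R=RRBB U=WYWY F=RBGO D=YWYW B=GORB
Query 1: L[0] = G
Query 2: F[3] = O
Query 3: U[3] = Y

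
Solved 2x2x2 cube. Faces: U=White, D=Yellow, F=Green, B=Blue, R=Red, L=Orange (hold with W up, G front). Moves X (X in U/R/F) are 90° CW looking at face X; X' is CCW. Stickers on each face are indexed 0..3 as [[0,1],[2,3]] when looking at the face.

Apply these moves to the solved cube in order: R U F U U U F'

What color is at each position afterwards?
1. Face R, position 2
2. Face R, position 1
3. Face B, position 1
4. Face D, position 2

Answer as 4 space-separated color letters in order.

Answer: R R B Y

Derivation:
After move 1 (R): R=RRRR U=WGWG F=GYGY D=YBYB B=WBWB
After move 2 (U): U=WWGG F=RRGY R=WBRR B=OOWB L=GYOO
After move 3 (F): F=GRYR U=WWOY R=GBGR D=RWYB L=GYOB
After move 4 (U): U=OWYW F=GBYR R=OOGR B=GYWB L=GROB
After move 5 (U): U=YOWW F=OOYR R=GYGR B=GRWB L=GBOB
After move 6 (U): U=WYWO F=GYYR R=GRGR B=GBWB L=OOOB
After move 7 (F'): F=YRGY U=WYGG R=WRRR D=OBYB L=OOOW
Query 1: R[2] = R
Query 2: R[1] = R
Query 3: B[1] = B
Query 4: D[2] = Y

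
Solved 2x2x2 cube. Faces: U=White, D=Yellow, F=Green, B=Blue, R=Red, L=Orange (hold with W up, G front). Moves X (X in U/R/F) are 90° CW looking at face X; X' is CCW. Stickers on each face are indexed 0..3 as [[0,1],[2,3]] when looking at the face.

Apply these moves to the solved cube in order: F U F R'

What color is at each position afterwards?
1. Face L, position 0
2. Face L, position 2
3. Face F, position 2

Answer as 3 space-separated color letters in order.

After move 1 (F): F=GGGG U=WWOO R=WRWR D=RRYY L=OYOY
After move 2 (U): U=OWOW F=WRGG R=BBWR B=OYBB L=GGOY
After move 3 (F): F=GWGR U=OWYG R=OBWR D=WBYY L=GROR
After move 4 (R'): R=BROW U=OBYO F=GWGG D=WWYR B=YYBB
Query 1: L[0] = G
Query 2: L[2] = O
Query 3: F[2] = G

Answer: G O G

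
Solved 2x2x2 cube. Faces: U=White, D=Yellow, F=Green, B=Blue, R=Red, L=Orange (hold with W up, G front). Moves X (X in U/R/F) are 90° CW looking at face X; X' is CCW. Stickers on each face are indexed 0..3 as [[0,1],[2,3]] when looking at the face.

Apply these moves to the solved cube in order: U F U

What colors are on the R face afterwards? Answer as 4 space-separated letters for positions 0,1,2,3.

Answer: O O W R

Derivation:
After move 1 (U): U=WWWW F=RRGG R=BBRR B=OOBB L=GGOO
After move 2 (F): F=GRGR U=WWOG R=WBWR D=RBYY L=GYOY
After move 3 (U): U=OWGW F=WBGR R=OOWR B=GYBB L=GROY
Query: R face = OOWR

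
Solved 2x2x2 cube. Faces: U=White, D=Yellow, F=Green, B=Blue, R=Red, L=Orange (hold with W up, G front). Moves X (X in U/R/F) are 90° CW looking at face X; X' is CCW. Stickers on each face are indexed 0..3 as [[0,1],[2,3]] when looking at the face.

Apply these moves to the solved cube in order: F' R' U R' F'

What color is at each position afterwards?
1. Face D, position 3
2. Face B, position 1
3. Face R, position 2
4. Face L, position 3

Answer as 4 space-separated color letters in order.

Answer: R W O B

Derivation:
After move 1 (F'): F=GGGG U=WWRR R=YRYR D=OOYY L=OWOW
After move 2 (R'): R=RRYY U=WBRB F=GWGR D=OGYG B=YBOB
After move 3 (U): U=RWBB F=RRGR R=YBYY B=OWOB L=GWOW
After move 4 (R'): R=BYYY U=ROBO F=RWGB D=ORYR B=GWGB
After move 5 (F'): F=WBRG U=ROBY R=RYOY D=WWYR L=GOOB
Query 1: D[3] = R
Query 2: B[1] = W
Query 3: R[2] = O
Query 4: L[3] = B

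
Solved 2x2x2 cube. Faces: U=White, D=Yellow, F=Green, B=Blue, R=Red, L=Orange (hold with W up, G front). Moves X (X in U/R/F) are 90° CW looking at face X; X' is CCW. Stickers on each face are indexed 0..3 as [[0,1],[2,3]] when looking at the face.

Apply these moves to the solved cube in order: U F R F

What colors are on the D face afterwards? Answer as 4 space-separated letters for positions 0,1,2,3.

After move 1 (U): U=WWWW F=RRGG R=BBRR B=OOBB L=GGOO
After move 2 (F): F=GRGR U=WWOG R=WBWR D=RBYY L=GYOY
After move 3 (R): R=WWRB U=WROR F=GBGY D=RBYO B=GOWB
After move 4 (F): F=GGYB U=WRYY R=OWRB D=RWYO L=GROB
Query: D face = RWYO

Answer: R W Y O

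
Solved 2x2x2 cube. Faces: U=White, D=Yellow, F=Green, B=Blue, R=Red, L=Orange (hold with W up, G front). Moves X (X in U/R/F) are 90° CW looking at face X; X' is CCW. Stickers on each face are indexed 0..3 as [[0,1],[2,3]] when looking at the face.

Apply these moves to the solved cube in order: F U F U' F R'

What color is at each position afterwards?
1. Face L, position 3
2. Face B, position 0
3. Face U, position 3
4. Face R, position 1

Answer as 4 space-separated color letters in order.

Answer: B Y O R

Derivation:
After move 1 (F): F=GGGG U=WWOO R=WRWR D=RRYY L=OYOY
After move 2 (U): U=OWOW F=WRGG R=BBWR B=OYBB L=GGOY
After move 3 (F): F=GWGR U=OWYG R=OBWR D=WBYY L=GROR
After move 4 (U'): U=WGOY F=GRGR R=GWWR B=OBBB L=OYOR
After move 5 (F): F=GGRR U=WGRY R=OWYR D=WGYY L=OWOB
After move 6 (R'): R=WROY U=WBRO F=GGRY D=WGYR B=YBGB
Query 1: L[3] = B
Query 2: B[0] = Y
Query 3: U[3] = O
Query 4: R[1] = R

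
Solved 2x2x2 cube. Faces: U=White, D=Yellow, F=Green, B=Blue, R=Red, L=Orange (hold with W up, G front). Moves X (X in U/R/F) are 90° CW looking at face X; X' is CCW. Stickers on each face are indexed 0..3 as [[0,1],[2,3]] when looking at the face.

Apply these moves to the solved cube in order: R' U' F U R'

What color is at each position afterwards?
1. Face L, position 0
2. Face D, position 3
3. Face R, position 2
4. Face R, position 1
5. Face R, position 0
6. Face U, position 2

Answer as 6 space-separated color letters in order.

After move 1 (R'): R=RRRR U=WBWB F=GWGW D=YGYG B=YBYB
After move 2 (U'): U=BBWW F=OOGW R=GWRR B=RRYB L=YBOO
After move 3 (F): F=GOWO U=BBOB R=WWWR D=RGYG L=YYOG
After move 4 (U): U=OBBB F=WWWO R=RRWR B=YYYB L=GOOG
After move 5 (R'): R=RRRW U=OYBY F=WBWB D=RWYO B=GYGB
Query 1: L[0] = G
Query 2: D[3] = O
Query 3: R[2] = R
Query 4: R[1] = R
Query 5: R[0] = R
Query 6: U[2] = B

Answer: G O R R R B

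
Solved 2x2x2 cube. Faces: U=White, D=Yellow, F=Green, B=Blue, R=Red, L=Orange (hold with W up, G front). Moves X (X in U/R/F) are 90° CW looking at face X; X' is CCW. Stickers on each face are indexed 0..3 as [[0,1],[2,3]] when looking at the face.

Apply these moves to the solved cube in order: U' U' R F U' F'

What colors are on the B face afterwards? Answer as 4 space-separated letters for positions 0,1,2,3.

After move 1 (U'): U=WWWW F=OOGG R=GGRR B=RRBB L=BBOO
After move 2 (U'): U=WWWW F=BBGG R=OORR B=GGBB L=RROO
After move 3 (R): R=RORO U=WBWG F=BYGY D=YBYG B=WGWB
After move 4 (F): F=GBYY U=WBOR R=WOGO D=RRYG L=RYOB
After move 5 (U'): U=BRWO F=RYYY R=GBGO B=WOWB L=WGOB
After move 6 (F'): F=YYRY U=BRGG R=RBRO D=GBYG L=WOOW
Query: B face = WOWB

Answer: W O W B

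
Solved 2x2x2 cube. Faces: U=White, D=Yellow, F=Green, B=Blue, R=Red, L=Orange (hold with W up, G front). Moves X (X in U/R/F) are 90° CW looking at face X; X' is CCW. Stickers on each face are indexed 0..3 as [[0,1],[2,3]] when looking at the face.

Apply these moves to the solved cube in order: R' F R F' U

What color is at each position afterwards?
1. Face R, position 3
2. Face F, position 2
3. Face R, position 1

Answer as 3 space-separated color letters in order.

After move 1 (R'): R=RRRR U=WBWB F=GWGW D=YGYG B=YBYB
After move 2 (F): F=GGWW U=WBOO R=WRBR D=RRYG L=OYOG
After move 3 (R): R=BWRR U=WGOW F=GRWG D=RYYY B=OBBB
After move 4 (F'): F=RGGW U=WGBR R=YWRR D=YGYY L=OWOO
After move 5 (U): U=BWRG F=YWGW R=OBRR B=OWBB L=RGOO
Query 1: R[3] = R
Query 2: F[2] = G
Query 3: R[1] = B

Answer: R G B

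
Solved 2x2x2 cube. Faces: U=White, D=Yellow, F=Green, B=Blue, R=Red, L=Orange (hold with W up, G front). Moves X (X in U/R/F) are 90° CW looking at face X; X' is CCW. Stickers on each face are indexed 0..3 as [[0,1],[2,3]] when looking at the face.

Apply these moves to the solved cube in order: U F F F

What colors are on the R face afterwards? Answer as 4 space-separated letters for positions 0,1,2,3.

After move 1 (U): U=WWWW F=RRGG R=BBRR B=OOBB L=GGOO
After move 2 (F): F=GRGR U=WWOG R=WBWR D=RBYY L=GYOY
After move 3 (F): F=GGRR U=WWYY R=OBGR D=WWYY L=GROB
After move 4 (F): F=RGRG U=WWBR R=YBYR D=GOYY L=GWOW
Query: R face = YBYR

Answer: Y B Y R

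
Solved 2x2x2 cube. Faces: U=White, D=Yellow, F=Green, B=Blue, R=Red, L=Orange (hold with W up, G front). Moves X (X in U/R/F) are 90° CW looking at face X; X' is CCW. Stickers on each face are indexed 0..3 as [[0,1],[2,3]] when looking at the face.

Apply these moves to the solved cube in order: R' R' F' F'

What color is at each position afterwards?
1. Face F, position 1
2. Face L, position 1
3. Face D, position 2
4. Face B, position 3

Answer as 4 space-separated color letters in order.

Answer: G R Y B

Derivation:
After move 1 (R'): R=RRRR U=WBWB F=GWGW D=YGYG B=YBYB
After move 2 (R'): R=RRRR U=WYWY F=GBGB D=YWYW B=GBGB
After move 3 (F'): F=BBGG U=WYRR R=WRYR D=OOYW L=OYOW
After move 4 (F'): F=BGBG U=WYWY R=OROR D=YWYW L=OROR
Query 1: F[1] = G
Query 2: L[1] = R
Query 3: D[2] = Y
Query 4: B[3] = B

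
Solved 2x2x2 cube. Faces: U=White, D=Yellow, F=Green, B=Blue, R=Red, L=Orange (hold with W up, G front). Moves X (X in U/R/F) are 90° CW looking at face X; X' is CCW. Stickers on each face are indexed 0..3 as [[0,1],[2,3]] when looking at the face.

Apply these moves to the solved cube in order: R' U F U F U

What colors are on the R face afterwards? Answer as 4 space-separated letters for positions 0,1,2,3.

Answer: G Y W R

Derivation:
After move 1 (R'): R=RRRR U=WBWB F=GWGW D=YGYG B=YBYB
After move 2 (U): U=WWBB F=RRGW R=YBRR B=OOYB L=GWOO
After move 3 (F): F=GRWR U=WWOW R=BBBR D=RYYG L=GYOG
After move 4 (U): U=OWWW F=BBWR R=OOBR B=GYYB L=GROG
After move 5 (F): F=WBRB U=OWGR R=WOWR D=BOYG L=GROY
After move 6 (U): U=GORW F=WORB R=GYWR B=GRYB L=WBOY
Query: R face = GYWR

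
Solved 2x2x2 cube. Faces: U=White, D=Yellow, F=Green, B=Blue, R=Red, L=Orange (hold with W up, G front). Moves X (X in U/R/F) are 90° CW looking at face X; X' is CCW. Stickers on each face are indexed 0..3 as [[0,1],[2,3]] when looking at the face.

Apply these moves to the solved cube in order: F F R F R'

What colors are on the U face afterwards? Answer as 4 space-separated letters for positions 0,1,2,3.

After move 1 (F): F=GGGG U=WWOO R=WRWR D=RRYY L=OYOY
After move 2 (F): F=GGGG U=WWYY R=OROR D=WWYY L=OROR
After move 3 (R): R=OORR U=WGYG F=GWGY D=WBYB B=YBWB
After move 4 (F): F=GGYW U=WGRR R=YOGR D=ROYB L=OWOB
After move 5 (R'): R=ORYG U=WWRY F=GGYR D=RGYW B=BBOB
Query: U face = WWRY

Answer: W W R Y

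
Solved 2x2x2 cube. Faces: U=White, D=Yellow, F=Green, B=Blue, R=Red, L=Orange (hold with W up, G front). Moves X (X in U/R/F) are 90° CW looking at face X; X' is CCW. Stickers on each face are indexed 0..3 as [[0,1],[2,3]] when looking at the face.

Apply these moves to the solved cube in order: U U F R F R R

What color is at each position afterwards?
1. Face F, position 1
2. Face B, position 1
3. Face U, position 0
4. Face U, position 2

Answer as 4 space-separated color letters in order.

After move 1 (U): U=WWWW F=RRGG R=BBRR B=OOBB L=GGOO
After move 2 (U): U=WWWW F=BBGG R=OORR B=GGBB L=RROO
After move 3 (F): F=GBGB U=WWOR R=WOWR D=ROYY L=RYOY
After move 4 (R): R=WWRO U=WBOB F=GOGY D=RBYG B=RGWB
After move 5 (F): F=GGYO U=WBYY R=OWBO D=RWYG L=RROB
After move 6 (R): R=BOOW U=WGYO F=GWYG D=RWYR B=YGBB
After move 7 (R): R=OBWO U=WWYG F=GWYR D=RBYY B=OGGB
Query 1: F[1] = W
Query 2: B[1] = G
Query 3: U[0] = W
Query 4: U[2] = Y

Answer: W G W Y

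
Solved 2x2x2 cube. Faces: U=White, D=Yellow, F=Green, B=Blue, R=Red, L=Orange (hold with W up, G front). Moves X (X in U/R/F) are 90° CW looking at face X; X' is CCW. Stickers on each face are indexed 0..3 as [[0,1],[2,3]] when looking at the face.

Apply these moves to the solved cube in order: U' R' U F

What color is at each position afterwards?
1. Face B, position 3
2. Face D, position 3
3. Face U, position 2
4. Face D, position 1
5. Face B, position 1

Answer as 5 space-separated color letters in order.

Answer: B G O Y B

Derivation:
After move 1 (U'): U=WWWW F=OOGG R=GGRR B=RRBB L=BBOO
After move 2 (R'): R=GRGR U=WBWR F=OWGW D=YOYG B=YRYB
After move 3 (U): U=WWRB F=GRGW R=YRGR B=BBYB L=OWOO
After move 4 (F): F=GGWR U=WWOW R=RRBR D=GYYG L=OYOO
Query 1: B[3] = B
Query 2: D[3] = G
Query 3: U[2] = O
Query 4: D[1] = Y
Query 5: B[1] = B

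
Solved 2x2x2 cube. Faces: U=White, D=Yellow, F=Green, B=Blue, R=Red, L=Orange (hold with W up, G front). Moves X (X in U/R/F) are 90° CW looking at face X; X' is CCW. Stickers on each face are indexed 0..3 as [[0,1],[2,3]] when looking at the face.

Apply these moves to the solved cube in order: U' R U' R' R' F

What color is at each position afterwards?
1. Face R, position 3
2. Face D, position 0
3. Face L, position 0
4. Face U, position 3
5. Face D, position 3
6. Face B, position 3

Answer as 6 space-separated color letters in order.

After move 1 (U'): U=WWWW F=OOGG R=GGRR B=RRBB L=BBOO
After move 2 (R): R=RGRG U=WOWG F=OYGY D=YBYR B=WRWB
After move 3 (U'): U=OGWW F=BBGY R=OYRG B=RGWB L=WROO
After move 4 (R'): R=YGOR U=OWWR F=BGGW D=YBYY B=RGBB
After move 5 (R'): R=GRYO U=OBWR F=BWGR D=YGYW B=YGBB
After move 6 (F): F=GBRW U=OBOR R=WRRO D=YGYW L=WYOG
Query 1: R[3] = O
Query 2: D[0] = Y
Query 3: L[0] = W
Query 4: U[3] = R
Query 5: D[3] = W
Query 6: B[3] = B

Answer: O Y W R W B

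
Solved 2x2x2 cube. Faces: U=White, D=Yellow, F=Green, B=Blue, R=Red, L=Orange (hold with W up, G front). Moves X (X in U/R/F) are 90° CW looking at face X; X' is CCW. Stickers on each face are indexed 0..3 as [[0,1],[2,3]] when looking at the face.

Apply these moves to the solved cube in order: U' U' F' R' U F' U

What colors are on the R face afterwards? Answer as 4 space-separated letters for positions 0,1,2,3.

Answer: R W R Y

Derivation:
After move 1 (U'): U=WWWW F=OOGG R=GGRR B=RRBB L=BBOO
After move 2 (U'): U=WWWW F=BBGG R=OORR B=GGBB L=RROO
After move 3 (F'): F=BGBG U=WWOR R=YOYR D=ROYY L=RWOW
After move 4 (R'): R=ORYY U=WBOG F=BWBR D=RGYG B=YGOB
After move 5 (U): U=OWGB F=ORBR R=YGYY B=RWOB L=BWOW
After move 6 (F'): F=RROB U=OWYY R=GGRY D=WWYG L=BBOG
After move 7 (U): U=YOYW F=GGOB R=RWRY B=BBOB L=RROG
Query: R face = RWRY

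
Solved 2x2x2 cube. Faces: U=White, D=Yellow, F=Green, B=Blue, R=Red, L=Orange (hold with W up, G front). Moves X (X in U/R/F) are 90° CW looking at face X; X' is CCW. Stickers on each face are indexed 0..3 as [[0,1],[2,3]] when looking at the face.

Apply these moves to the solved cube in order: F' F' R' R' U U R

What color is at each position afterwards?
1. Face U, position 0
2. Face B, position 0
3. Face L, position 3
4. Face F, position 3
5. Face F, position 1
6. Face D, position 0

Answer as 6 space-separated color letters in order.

Answer: Y W R Y W W

Derivation:
After move 1 (F'): F=GGGG U=WWRR R=YRYR D=OOYY L=OWOW
After move 2 (F'): F=GGGG U=WWYY R=OROR D=WWYY L=OROR
After move 3 (R'): R=RROO U=WBYB F=GWGY D=WGYG B=YBWB
After move 4 (R'): R=RORO U=WWYY F=GBGB D=WWYY B=GBGB
After move 5 (U): U=YWYW F=ROGB R=GBRO B=ORGB L=GBOR
After move 6 (U): U=YYWW F=GBGB R=ORRO B=GBGB L=ROOR
After move 7 (R): R=ROOR U=YBWB F=GWGY D=WGYG B=WBYB
Query 1: U[0] = Y
Query 2: B[0] = W
Query 3: L[3] = R
Query 4: F[3] = Y
Query 5: F[1] = W
Query 6: D[0] = W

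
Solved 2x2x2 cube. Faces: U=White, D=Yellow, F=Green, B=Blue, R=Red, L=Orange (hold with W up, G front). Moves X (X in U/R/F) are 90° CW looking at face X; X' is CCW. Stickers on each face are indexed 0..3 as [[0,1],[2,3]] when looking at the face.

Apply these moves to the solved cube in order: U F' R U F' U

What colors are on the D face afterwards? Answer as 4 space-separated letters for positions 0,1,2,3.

After move 1 (U): U=WWWW F=RRGG R=BBRR B=OOBB L=GGOO
After move 2 (F'): F=RGRG U=WWBR R=YBYR D=GOYY L=GWOW
After move 3 (R): R=YYRB U=WGBG F=RORY D=GBYO B=ROWB
After move 4 (U): U=BWGG F=YYRY R=RORB B=GWWB L=ROOW
After move 5 (F'): F=YYYR U=BWRR R=BOGB D=OWYO L=RGOG
After move 6 (U): U=RBRW F=BOYR R=GWGB B=RGWB L=YYOG
Query: D face = OWYO

Answer: O W Y O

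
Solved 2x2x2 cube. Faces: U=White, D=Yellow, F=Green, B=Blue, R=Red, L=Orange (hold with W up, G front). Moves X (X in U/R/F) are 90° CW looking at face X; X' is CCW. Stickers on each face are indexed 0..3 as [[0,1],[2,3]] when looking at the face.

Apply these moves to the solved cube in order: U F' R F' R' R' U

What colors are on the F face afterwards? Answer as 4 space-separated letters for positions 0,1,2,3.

After move 1 (U): U=WWWW F=RRGG R=BBRR B=OOBB L=GGOO
After move 2 (F'): F=RGRG U=WWBR R=YBYR D=GOYY L=GWOW
After move 3 (R): R=YYRB U=WGBG F=RORY D=GBYO B=ROWB
After move 4 (F'): F=OYRR U=WGYR R=BYGB D=WWYO L=GGOB
After move 5 (R'): R=YBBG U=WWYR F=OGRR D=WYYR B=OOWB
After move 6 (R'): R=BGYB U=WWYO F=OWRR D=WGYR B=ROYB
After move 7 (U): U=YWOW F=BGRR R=ROYB B=GGYB L=OWOB
Query: F face = BGRR

Answer: B G R R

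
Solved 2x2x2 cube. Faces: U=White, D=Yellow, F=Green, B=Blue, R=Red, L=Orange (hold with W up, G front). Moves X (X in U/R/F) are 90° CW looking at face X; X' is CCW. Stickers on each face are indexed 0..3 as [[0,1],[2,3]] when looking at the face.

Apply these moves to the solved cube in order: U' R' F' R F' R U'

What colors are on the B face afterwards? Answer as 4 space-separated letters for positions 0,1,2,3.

Answer: B Y W B

Derivation:
After move 1 (U'): U=WWWW F=OOGG R=GGRR B=RRBB L=BBOO
After move 2 (R'): R=GRGR U=WBWR F=OWGW D=YOYG B=YRYB
After move 3 (F'): F=WWOG U=WBGG R=ORYR D=BOYG L=BROW
After move 4 (R): R=YORR U=WWGG F=WOOG D=BYYY B=GRBB
After move 5 (F'): F=OGWO U=WWYR R=YOBR D=RWYY L=BGOG
After move 6 (R): R=BYRO U=WGYO F=OWWY D=RBYG B=RRWB
After move 7 (U'): U=GOWY F=BGWY R=OWRO B=BYWB L=RROG
Query: B face = BYWB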